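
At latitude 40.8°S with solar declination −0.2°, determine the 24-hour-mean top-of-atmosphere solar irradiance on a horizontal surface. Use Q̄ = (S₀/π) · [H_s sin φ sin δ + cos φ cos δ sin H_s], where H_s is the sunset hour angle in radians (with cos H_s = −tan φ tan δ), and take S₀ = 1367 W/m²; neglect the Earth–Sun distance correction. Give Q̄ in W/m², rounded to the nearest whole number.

331 W/m²

The sunset hour angle satisfies cos H_s = −tan φ tan δ = -0.0030, giving H_s = 90.17°. In radians, H_s = 1.5738.
H_s sin φ sin δ = 1.5738 × -0.6534 × -0.0035 = 0.0036.
cos φ cos δ sin H_s = 0.7570 × 1.0000 × 1.0000 = 0.7570.
Q̄ = (1367/π) × (0.0036 + 0.7570) = 435.13 × 0.7606 = 330.96 W/m².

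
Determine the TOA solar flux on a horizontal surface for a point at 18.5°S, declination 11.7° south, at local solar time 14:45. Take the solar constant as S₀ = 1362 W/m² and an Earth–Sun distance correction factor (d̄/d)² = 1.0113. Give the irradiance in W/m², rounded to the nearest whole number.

Hour angle H = 15° × (14.75 − 12) = 41.25°.
cos θ_z = sin φ sin δ + cos φ cos δ cos H = (-0.3173)(-0.2028) + (0.9483)(0.9792)(0.7518) = 0.7625.
Top-of-atmosphere irradiance = S₀ (d̄/d)² cos θ_z = 1362 × 1.0113 × 0.7625 = 1050.26 W/m².

1050 W/m²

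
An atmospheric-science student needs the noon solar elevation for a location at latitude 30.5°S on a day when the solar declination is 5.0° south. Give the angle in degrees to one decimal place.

At local solar noon the hour angle is zero, so the elevation is 90° − |φ − δ| = 90° − |-30.5° − (-5.0°)| = 90° − 25.5° = 64.5°.

64.5°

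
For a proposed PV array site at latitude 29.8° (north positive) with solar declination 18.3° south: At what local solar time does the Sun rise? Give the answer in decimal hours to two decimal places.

6.73 h

cos H_s = −tan(29.8°) · tan(-18.3°) = 0.1894, so H_s = arccos(0.1894) = 79.08°.
Sunrise is at 12 − H_s/15 = 12 − 5.272 = 6.728 h local solar time.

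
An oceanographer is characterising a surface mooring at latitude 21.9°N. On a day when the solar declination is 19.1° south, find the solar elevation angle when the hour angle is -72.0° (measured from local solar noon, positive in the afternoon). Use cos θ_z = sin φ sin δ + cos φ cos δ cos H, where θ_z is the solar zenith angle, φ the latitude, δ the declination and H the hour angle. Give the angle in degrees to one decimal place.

cos θ_z = sin(21.9°) sin(-19.1°) + cos(21.9°) cos(-19.1°) cos(-72.00°) = -0.1220 + 0.2709 = 0.1489.
θ_z = arccos(0.1489) = 81.44°, so the elevation is 90° − 81.44° = 8.56°.

8.6°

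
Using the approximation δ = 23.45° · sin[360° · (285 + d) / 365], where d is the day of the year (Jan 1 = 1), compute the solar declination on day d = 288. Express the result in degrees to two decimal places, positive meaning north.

360 × (285 + 288) / 365 = 565.151°; sin(565.151°) = -0.4250.
δ = 23.45 × -0.4250 = -9.966° ≈ -9.97°.

-9.97°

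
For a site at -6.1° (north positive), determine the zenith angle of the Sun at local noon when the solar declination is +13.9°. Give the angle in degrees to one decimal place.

20.0°

At local solar noon the hour angle is zero, so the zenith angle is |φ − δ| = |-6.1° − (13.9°)| = 20.0°.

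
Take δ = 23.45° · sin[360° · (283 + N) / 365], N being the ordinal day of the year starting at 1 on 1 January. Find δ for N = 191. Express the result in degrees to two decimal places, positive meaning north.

+22.36°

360 × (283 + 191) / 365 = 467.507°; sin(467.507°) = 0.9537.
δ = 23.45 × 0.9537 = 22.364° ≈ +22.36°.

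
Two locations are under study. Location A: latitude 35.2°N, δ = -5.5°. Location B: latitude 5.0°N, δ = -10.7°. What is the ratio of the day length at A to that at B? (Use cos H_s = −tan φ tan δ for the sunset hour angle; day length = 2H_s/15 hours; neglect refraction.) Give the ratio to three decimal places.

0.967

A: H_s = arccos(−tan 35.2° · tan -5.5°) = 86.11°, so 2H_s/15 = 11.4813 h.
B: H_s = arccos(−tan 5.0° · tan -10.7°) = 89.05°, so 2H_s/15 = 11.8733 h.
Ratio A/B = 11.4813 / 11.8733 = 0.9670.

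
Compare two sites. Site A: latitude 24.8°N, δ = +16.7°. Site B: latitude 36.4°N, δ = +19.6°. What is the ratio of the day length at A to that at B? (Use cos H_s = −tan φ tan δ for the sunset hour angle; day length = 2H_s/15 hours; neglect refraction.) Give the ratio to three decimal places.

0.931

A: H_s = arccos(−tan 24.8° · tan 16.7°) = 97.97°, so 2H_s/15 = 13.0627 h.
B: H_s = arccos(−tan 36.4° · tan 19.6°) = 105.22°, so 2H_s/15 = 14.0293 h.
Ratio A/B = 13.0627 / 14.0293 = 0.9311.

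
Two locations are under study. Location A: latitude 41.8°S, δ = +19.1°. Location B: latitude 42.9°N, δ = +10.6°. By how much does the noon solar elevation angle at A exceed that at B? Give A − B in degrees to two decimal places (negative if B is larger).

-28.60°

A: 90° − |-41.8 − (19.1)| = 29.10°.
B: 90° − |42.9 − (10.6)| = 57.70°.
A − B = 29.10 − 57.70 = -28.60°.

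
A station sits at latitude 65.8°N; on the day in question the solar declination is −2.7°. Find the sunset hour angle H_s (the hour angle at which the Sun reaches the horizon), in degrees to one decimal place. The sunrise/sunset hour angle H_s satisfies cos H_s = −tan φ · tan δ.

84.0°

cos H_s = −tan(65.8°) · tan(-2.7°) = 0.1049, so H_s = arccos(0.1049) = 83.98°.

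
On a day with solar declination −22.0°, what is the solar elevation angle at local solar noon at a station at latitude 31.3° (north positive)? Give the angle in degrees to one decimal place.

36.7°

At local solar noon the hour angle is zero, so the elevation is 90° − |φ − δ| = 90° − |31.3° − (-22.0°)| = 90° − 53.3° = 36.7°.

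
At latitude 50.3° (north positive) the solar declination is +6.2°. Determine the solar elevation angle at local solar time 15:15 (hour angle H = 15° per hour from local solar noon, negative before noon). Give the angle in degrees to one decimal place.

30.1°

Hour angle H = 15° × (15.25 − 12) = 48.75°.
cos θ_z = sin(50.3°) sin(6.2°) + cos(50.3°) cos(6.2°) cos(48.75°) = 0.0831 + 0.4187 = 0.5018.
θ_z = arccos(0.5018) = 59.88°, so the elevation is 90° − 59.88° = 30.12°.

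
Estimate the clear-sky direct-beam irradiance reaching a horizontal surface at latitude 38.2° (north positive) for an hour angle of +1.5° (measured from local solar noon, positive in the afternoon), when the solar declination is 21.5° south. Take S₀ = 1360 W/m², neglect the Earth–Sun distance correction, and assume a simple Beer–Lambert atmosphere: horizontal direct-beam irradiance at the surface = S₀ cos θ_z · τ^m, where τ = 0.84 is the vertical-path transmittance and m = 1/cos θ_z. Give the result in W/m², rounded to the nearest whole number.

cos θ_z = sin φ sin δ + cos φ cos δ cos H = (0.6184)(-0.3665) + (0.7859)(0.9304)(0.9997) = 0.5043.
Air mass m = 1/cos θ_z = 1/0.5043 = 1.983; τ^m = 0.84^1.983 = 0.7077.
Surface direct beam = 1360 × 0.5043 × 0.7077 = 485.37 W/m².

485 W/m²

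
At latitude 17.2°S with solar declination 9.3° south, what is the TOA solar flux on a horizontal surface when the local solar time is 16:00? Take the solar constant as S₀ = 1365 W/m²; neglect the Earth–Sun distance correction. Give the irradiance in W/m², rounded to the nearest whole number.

709 W/m²

Hour angle H = 15° × (16 − 12) = 60.00°.
cos θ_z = sin φ sin δ + cos φ cos δ cos H = (-0.2957)(-0.1616) + (0.9553)(0.9869)(0.5000) = 0.5192.
Top-of-atmosphere irradiance = S₀ cos θ_z = 1365 × 0.5192 = 708.71 W/m².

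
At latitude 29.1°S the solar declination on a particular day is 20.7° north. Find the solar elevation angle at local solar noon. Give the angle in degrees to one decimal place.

At local solar noon the hour angle is zero, so the elevation is 90° − |φ − δ| = 90° − |-29.1° − (20.7°)| = 90° − 49.8° = 40.2°.

40.2°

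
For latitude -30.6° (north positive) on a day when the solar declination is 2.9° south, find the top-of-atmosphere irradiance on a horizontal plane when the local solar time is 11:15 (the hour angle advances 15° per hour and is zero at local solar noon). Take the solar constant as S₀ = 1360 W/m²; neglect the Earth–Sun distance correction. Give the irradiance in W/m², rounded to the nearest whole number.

1182 W/m²

Hour angle H = 15° × (11.25 − 12) = -11.25°.
cos θ_z = sin(-30.6°) sin(-2.9°) + cos(-30.6°) cos(-2.9°) cos(-11.25°) = 0.0258 + 0.8431 = 0.8689.
Top-of-atmosphere irradiance = S₀ cos θ_z = 1360 × 0.8689 = 1181.70 W/m².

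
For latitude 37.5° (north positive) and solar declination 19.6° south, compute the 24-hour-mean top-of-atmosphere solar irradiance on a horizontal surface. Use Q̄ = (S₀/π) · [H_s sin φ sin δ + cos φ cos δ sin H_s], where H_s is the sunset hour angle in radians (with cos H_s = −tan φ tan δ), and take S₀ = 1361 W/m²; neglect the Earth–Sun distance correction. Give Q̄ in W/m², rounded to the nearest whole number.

197 W/m²

The sunset hour angle satisfies cos H_s = −tan φ tan δ = 0.2732, giving H_s = 74.15°. In radians, H_s = 1.2942.
H_s sin φ sin δ = 1.2942 × 0.6088 × -0.3355 = -0.2643.
cos φ cos δ sin H_s = 0.7934 × 0.9421 × 0.9620 = 0.7191.
Q̄ = (1361/π) × (-0.2643 + 0.7191) = 433.22 × 0.4548 = 197.03 W/m².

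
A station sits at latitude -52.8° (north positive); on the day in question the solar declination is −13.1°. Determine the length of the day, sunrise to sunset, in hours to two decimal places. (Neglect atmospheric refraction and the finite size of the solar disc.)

cos H_s = −tan(-52.8°) · tan(-13.1°) = -0.3066, so H_s = arccos(-0.3066) = 107.85°.
Day length = 2 H_s / 15° h⁻¹ = 215.70° / 15 = 14.380 h.

14.38 hours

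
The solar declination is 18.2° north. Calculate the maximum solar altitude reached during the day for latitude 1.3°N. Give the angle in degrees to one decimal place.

73.1°

At local solar noon the hour angle is zero, so the elevation is 90° − |φ − δ| = 90° − |1.3° − (18.2°)| = 90° − 16.9° = 73.1°.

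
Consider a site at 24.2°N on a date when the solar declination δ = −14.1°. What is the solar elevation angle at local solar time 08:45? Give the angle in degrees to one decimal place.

28.9°

Hour angle H = 15° × (8.75 − 12) = -48.75°.
cos θ_z = sin(24.2°) sin(-14.1°) + cos(24.2°) cos(-14.1°) cos(-48.75°) = -0.0999 + 0.5833 = 0.4834.
θ_z = arccos(0.4834) = 61.09°, so the elevation is 90° − 61.09° = 28.91°.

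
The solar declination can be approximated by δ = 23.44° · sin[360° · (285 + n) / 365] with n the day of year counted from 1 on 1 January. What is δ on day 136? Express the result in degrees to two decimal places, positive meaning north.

+19.26°

360 × (285 + 136) / 365 = 415.233°; sin(415.233°) = 0.8215.
δ = 23.44 × 0.8215 = 19.256° ≈ +19.26°.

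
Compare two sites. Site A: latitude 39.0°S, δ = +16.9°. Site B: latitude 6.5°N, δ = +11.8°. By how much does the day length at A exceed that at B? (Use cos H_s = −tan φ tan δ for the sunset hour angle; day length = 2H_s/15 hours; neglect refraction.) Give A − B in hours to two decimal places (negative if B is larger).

A: H_s = arccos(−tan -39.0° · tan 16.9°) = 75.76°, so 2H_s/15 = 10.1013 h.
B: H_s = arccos(−tan 6.5° · tan 11.8°) = 91.36°, so 2H_s/15 = 12.1813 h.
A − B = 10.1013 − 12.1813 = -2.0800 h.

-2.08 h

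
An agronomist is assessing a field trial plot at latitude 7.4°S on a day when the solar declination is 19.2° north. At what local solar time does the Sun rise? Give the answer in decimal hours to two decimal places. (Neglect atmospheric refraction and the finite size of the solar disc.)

The sunset hour angle satisfies cos H_s = −tan φ tan δ = 0.0452, giving H_s = 87.41°.
Sunrise is at 12 − H_s/15 = 12 − 5.827 = 6.173 h local solar time.

6.17 h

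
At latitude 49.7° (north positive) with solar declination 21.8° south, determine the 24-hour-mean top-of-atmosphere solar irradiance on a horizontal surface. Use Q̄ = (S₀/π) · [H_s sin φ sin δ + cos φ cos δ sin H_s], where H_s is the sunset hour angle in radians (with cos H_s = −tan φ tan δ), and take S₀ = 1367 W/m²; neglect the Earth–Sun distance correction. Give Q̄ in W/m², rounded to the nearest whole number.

97 W/m²

The sunset hour angle satisfies cos H_s = −tan φ tan δ = 0.4716, giving H_s = 61.86°. In radians, H_s = 1.0797.
H_s sin φ sin δ = 1.0797 × 0.7627 × -0.3714 = -0.3058.
cos φ cos δ sin H_s = 0.6468 × 0.9285 × 0.8818 = 0.5296.
Q̄ = (1367/π) × (-0.3058 + 0.5296) = 435.13 × 0.2238 = 97.38 W/m².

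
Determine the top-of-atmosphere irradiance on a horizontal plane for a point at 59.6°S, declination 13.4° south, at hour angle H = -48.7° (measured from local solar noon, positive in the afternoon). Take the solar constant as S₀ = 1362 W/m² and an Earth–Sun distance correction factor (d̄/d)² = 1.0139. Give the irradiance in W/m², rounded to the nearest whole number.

With φ = -59.6°, δ = -13.4°, H = -48.70°: sin φ sin δ = 0.1999, cos φ cos δ cos H = 0.3249, so cos θ_z = 0.5248.
Top-of-atmosphere irradiance = S₀ (d̄/d)² cos θ_z = 1362 × 1.0139 × 0.5248 = 724.71 W/m².

725 W/m²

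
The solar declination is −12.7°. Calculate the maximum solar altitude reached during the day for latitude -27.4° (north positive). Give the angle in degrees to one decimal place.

75.3°

At local solar noon the hour angle is zero, so the elevation is 90° − |φ − δ| = 90° − |-27.4° − (-12.7°)| = 90° − 14.7° = 75.3°.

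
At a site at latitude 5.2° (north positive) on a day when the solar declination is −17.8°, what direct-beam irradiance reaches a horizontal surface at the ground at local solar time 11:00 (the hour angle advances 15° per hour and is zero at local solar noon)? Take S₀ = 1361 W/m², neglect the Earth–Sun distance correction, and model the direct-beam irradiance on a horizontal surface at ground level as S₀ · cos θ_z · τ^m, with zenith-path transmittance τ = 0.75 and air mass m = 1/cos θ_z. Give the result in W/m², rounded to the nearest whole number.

Hour angle H = 15° × (11 − 12) = -15.00°.
With φ = 5.2°, δ = -17.8°, H = -15.00°: sin φ sin δ = -0.0277, cos φ cos δ cos H = 0.9159, so cos θ_z = 0.8882.
Air mass m = 1/cos θ_z = 1/0.8882 = 1.126; τ^m = 0.75^1.126 = 0.7233.
Surface direct beam = 1361 × 0.8882 × 0.7233 = 874.35 W/m².

874 W/m²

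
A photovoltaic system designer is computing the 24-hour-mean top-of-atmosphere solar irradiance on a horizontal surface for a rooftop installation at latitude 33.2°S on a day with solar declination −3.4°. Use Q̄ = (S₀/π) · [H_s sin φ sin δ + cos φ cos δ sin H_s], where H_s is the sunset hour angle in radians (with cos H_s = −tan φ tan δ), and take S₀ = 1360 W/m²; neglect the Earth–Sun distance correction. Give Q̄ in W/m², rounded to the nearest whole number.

The sunset hour angle satisfies cos H_s = −tan φ tan δ = -0.0389, giving H_s = 92.23°. In radians, H_s = 1.6097.
H_s sin φ sin δ = 1.6097 × -0.5476 × -0.0593 = 0.0523.
cos φ cos δ sin H_s = 0.8368 × 0.9982 × 0.9992 = 0.8346.
Q̄ = (1360/π) × (0.0523 + 0.8346) = 432.90 × 0.8869 = 383.94 W/m².

384 W/m²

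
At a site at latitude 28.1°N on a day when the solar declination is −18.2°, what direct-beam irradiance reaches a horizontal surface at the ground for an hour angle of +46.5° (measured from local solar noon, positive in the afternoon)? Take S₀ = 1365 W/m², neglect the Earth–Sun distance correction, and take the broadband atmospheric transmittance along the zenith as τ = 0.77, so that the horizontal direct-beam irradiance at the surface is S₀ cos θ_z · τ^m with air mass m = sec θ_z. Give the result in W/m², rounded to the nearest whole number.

319 W/m²

cos θ_z = sin φ sin δ + cos φ cos δ cos H = (0.4710)(-0.3123) + (0.8821)(0.9500)(0.6884) = 0.4298.
Air mass m = 1/cos θ_z = 1/0.4298 = 2.327; τ^m = 0.77^2.327 = 0.5443.
Surface direct beam = 1365 × 0.4298 × 0.5443 = 319.33 W/m².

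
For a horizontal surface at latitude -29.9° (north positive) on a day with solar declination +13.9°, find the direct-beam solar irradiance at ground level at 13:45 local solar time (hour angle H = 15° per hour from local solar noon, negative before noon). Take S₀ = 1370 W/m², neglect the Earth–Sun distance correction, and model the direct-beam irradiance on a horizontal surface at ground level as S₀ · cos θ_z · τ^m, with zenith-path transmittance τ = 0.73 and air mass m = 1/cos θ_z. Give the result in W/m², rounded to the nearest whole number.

530 W/m²

Hour angle H = 15° × (13.75 − 12) = 26.25°.
cos θ_z = sin φ sin δ + cos φ cos δ cos H = (-0.4985)(0.2402) + (0.8669)(0.9707)(0.8969) = 0.6350.
Air mass m = 1/cos θ_z = 1/0.6350 = 1.575; τ^m = 0.73^1.575 = 0.6092.
Surface direct beam = 1370 × 0.6350 × 0.6092 = 529.97 W/m².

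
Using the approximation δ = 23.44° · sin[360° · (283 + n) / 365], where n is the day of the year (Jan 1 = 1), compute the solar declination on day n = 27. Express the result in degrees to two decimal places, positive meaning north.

360 × (283 + 27) / 365 = 305.753°; sin(305.753°) = -0.8115.
δ = 23.44 × -0.8115 = -19.022° ≈ -19.02°.

-19.02°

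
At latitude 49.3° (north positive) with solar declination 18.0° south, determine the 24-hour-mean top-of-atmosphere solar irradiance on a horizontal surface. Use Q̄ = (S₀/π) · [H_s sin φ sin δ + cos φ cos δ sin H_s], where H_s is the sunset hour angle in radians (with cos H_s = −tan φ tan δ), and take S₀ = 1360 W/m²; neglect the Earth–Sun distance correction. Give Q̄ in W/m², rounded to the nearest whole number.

129 W/m²

−tan φ tan δ = −(1.1626)(-0.3249) = 0.3777; H_s = arccos(0.3777) = 67.81°. In radians, H_s = 1.1835.
H_s sin φ sin δ = 1.1835 × 0.7581 × -0.3090 = -0.2772.
cos φ cos δ sin H_s = 0.6521 × 0.9511 × 0.9259 = 0.5743.
Q̄ = (1360/π) × (-0.2772 + 0.5743) = 432.90 × 0.2971 = 128.61 W/m².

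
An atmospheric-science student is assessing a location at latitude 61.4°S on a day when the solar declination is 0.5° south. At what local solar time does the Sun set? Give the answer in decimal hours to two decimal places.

−tan φ tan δ = −(-1.8341)(-0.0087) = -0.0160; H_s = arccos(-0.0160) = 90.92°.
Sunset is at 12 + H_s/15 = 12 + 6.061 = 18.061 h local solar time.

18.06 h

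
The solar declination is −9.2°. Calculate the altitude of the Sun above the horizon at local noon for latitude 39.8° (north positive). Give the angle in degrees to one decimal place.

At local solar noon the hour angle is zero, so the elevation is 90° − |φ − δ| = 90° − |39.8° − (-9.2°)| = 90° − 49.0° = 41.0°.

41.0°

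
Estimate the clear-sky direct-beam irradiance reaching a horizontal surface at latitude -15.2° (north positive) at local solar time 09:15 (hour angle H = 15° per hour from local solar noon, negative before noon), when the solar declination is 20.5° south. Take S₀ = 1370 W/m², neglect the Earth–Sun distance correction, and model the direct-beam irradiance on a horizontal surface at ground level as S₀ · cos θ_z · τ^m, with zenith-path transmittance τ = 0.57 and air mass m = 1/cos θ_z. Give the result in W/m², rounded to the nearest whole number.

Hour angle H = 15° × (9.25 − 12) = -41.25°.
cos θ_z = sin φ sin δ + cos φ cos δ cos H = (-0.2622)(-0.3502) + (0.9650)(0.9367)(0.7518) = 0.7714.
Air mass m = 1/cos θ_z = 1/0.7714 = 1.296; τ^m = 0.57^1.296 = 0.4826.
Surface direct beam = 1370 × 0.7714 × 0.4826 = 510.02 W/m².

510 W/m²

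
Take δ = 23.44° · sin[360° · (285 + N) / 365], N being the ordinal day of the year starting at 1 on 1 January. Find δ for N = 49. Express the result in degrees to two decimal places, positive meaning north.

-11.92°

360 × (285 + 49) / 365 = 329.425°; sin(329.425°) = -0.5087.
δ = 23.44 × -0.5087 = -11.924° ≈ -11.92°.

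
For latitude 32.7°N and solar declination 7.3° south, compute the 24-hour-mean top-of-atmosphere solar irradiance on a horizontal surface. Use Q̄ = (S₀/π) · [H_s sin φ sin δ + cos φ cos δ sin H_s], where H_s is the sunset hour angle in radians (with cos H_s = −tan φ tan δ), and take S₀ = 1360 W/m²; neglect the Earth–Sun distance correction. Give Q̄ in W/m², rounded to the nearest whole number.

316 W/m²

cos H_s = −tan(32.7°) · tan(-7.3°) = 0.0822, so H_s = arccos(0.0822) = 85.28°. In radians, H_s = 1.4884.
H_s sin φ sin δ = 1.4884 × 0.5402 × -0.1271 = -0.1022.
cos φ cos δ sin H_s = 0.8415 × 0.9919 × 0.9966 = 0.8318.
Q̄ = (1360/π) × (-0.1022 + 0.8318) = 432.90 × 0.7296 = 315.84 W/m².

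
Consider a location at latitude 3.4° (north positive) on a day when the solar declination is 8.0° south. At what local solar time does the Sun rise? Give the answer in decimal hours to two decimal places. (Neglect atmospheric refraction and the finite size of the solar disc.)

6.03 h

−tan φ tan δ = −(0.0594)(-0.1405) = 0.0083; H_s = arccos(0.0083) = 89.52°.
Sunrise is at 12 − H_s/15 = 12 − 5.968 = 6.032 h local solar time.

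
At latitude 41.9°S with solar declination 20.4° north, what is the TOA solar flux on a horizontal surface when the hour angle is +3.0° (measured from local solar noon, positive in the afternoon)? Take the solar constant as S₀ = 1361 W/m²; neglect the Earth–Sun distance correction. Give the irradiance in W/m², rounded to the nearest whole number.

631 W/m²

cos θ_z = sin φ sin δ + cos φ cos δ cos H = (-0.6678)(0.3486) + (0.7443)(0.9373)(0.9986) = 0.4639.
Top-of-atmosphere irradiance = S₀ cos θ_z = 1361 × 0.4639 = 631.37 W/m².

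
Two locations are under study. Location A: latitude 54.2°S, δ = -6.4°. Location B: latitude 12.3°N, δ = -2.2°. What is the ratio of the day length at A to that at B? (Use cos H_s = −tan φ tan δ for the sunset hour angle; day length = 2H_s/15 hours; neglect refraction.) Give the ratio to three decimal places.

A: H_s = arccos(−tan -54.2° · tan -6.4°) = 98.95°, so 2H_s/15 = 13.1933 h.
B: H_s = arccos(−tan 12.3° · tan -2.2°) = 89.52°, so 2H_s/15 = 11.9360 h.
Ratio A/B = 13.1933 / 11.9360 = 1.1053.

1.105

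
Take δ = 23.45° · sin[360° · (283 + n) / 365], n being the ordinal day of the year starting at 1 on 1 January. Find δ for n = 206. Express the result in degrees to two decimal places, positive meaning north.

360 × (283 + 206) / 365 = 482.301°; sin(482.301°) = 0.8453.
δ = 23.45 × 0.8453 = 19.822° ≈ +19.82°.

+19.82°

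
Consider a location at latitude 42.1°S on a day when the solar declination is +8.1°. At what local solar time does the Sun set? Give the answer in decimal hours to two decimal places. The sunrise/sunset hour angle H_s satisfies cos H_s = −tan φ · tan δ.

cos H_s = −tan(-42.1°) · tan(8.1°) = 0.1286, so H_s = arccos(0.1286) = 82.61°.
Sunset is at 12 + H_s/15 = 12 + 5.507 = 17.507 h local solar time.

17.51 h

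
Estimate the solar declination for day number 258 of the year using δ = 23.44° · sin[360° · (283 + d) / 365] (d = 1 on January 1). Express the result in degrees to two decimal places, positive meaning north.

360 × (283 + 258) / 365 = 533.589°; sin(533.589°) = 0.1117.
δ = 23.44 × 0.1117 = 2.618° ≈ +2.62°.

+2.62°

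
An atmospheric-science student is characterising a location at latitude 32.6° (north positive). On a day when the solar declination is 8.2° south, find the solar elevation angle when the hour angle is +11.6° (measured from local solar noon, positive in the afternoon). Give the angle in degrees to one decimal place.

cos θ_z = sin φ sin δ + cos φ cos δ cos H = (0.5388)(-0.1426) + (0.8425)(0.9898)(0.9796) = 0.7401.
θ_z = arccos(0.7401) = 42.26°, so the elevation is 90° − 42.26° = 47.74°.

47.7°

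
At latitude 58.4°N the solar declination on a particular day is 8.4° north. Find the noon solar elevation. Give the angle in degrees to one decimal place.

At local solar noon the hour angle is zero, so the elevation is 90° − |φ − δ| = 90° − |58.4° − (8.4°)| = 90° − 50.0° = 40.0°.

40.0°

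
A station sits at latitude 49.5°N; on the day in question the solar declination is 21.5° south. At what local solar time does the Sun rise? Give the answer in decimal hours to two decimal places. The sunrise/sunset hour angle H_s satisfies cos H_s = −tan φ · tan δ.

The sunset hour angle satisfies cos H_s = −tan φ tan δ = 0.4612, giving H_s = 62.54°.
Sunrise is at 12 − H_s/15 = 12 − 4.169 = 7.831 h local solar time.

7.83 h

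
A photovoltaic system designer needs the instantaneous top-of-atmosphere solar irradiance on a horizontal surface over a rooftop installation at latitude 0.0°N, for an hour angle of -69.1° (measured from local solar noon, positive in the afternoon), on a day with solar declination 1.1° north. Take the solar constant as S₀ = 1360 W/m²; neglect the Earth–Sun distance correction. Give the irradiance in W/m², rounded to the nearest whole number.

With φ = 0.0°, δ = 1.1°, H = -69.10°: sin φ sin δ = 0.0000, cos φ cos δ cos H = 0.3567, so cos θ_z = 0.3567.
Top-of-atmosphere irradiance = S₀ cos θ_z = 1360 × 0.3567 = 485.11 W/m².

485 W/m²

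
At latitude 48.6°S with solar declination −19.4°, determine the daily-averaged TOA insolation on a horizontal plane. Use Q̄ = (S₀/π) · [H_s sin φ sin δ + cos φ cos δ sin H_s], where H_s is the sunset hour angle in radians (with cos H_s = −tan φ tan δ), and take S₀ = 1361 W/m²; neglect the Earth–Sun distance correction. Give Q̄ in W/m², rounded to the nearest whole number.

462 W/m²

cos H_s = −tan(-48.6°) · tan(-19.4°) = -0.3994, so H_s = arccos(-0.3994) = 113.54°. In radians, H_s = 1.9816.
H_s sin φ sin δ = 1.9816 × -0.7501 × -0.3322 = 0.4938.
cos φ cos δ sin H_s = 0.6613 × 0.9432 × 0.9168 = 0.5718.
Q̄ = (1361/π) × (0.4938 + 0.5718) = 433.22 × 1.0656 = 461.64 W/m².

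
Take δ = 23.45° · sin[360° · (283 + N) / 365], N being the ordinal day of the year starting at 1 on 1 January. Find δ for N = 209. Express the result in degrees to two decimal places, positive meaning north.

360 × (283 + 209) / 365 = 485.260°; sin(485.260°) = 0.8165.
δ = 23.45 × 0.8165 = 19.147° ≈ +19.15°.

+19.15°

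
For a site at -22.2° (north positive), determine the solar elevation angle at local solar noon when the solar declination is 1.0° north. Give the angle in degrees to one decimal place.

66.8°

At local solar noon the hour angle is zero, so the elevation is 90° − |φ − δ| = 90° − |-22.2° − (1.0°)| = 90° − 23.2° = 66.8°.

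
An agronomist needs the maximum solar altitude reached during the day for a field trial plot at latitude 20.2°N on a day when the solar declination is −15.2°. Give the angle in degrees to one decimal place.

At local solar noon the hour angle is zero, so the elevation is 90° − |φ − δ| = 90° − |20.2° − (-15.2°)| = 90° − 35.4° = 54.6°.

54.6°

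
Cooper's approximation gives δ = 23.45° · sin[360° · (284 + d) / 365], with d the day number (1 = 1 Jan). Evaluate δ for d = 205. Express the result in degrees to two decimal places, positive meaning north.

360 × (284 + 205) / 365 = 482.301°; sin(482.301°) = 0.8453.
δ = 23.45 × 0.8453 = 19.822° ≈ +19.82°.

+19.82°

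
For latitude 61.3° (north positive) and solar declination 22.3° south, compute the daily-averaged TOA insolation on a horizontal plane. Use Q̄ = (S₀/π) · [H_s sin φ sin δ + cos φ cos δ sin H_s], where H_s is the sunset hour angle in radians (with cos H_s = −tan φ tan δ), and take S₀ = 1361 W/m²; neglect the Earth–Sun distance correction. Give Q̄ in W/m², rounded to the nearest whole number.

−tan φ tan δ = −(1.8265)(-0.4101) = 0.7490; H_s = arccos(0.7490) = 41.50°. In radians, H_s = 0.7243.
H_s sin φ sin δ = 0.7243 × 0.8771 × -0.3795 = -0.2411.
cos φ cos δ sin H_s = 0.4802 × 0.9252 × 0.6626 = 0.2944.
Q̄ = (1361/π) × (-0.2411 + 0.2944) = 433.22 × 0.0533 = 23.09 W/m².

23 W/m²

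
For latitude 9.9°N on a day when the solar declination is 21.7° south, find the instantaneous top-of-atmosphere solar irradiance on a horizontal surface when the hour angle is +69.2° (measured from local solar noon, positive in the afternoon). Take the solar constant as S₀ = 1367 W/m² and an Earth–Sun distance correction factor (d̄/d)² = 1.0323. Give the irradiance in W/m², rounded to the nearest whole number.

369 W/m²

cos θ_z = sin φ sin δ + cos φ cos δ cos H = (0.1719)(-0.3697) + (0.9851)(0.9291)(0.3551) = 0.2615.
Top-of-atmosphere irradiance = S₀ (d̄/d)² cos θ_z = 1367 × 1.0323 × 0.2615 = 369.02 W/m².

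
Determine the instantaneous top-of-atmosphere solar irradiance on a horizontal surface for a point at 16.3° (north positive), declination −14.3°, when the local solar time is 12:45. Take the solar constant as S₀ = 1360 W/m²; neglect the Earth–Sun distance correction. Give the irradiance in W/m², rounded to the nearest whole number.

Hour angle H = 15° × (12.75 − 12) = 11.25°.
cos θ_z = sin φ sin δ + cos φ cos δ cos H = (0.2807)(-0.2470) + (0.9598)(0.9690)(0.9808) = 0.8429.
Top-of-atmosphere irradiance = S₀ cos θ_z = 1360 × 0.8429 = 1146.34 W/m².

1146 W/m²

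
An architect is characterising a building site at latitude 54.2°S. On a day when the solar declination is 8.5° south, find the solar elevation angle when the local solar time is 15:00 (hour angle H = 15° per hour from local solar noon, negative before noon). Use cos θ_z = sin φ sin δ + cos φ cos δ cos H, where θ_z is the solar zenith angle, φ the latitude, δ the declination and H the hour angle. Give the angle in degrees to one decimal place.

Hour angle H = 15° × (15 − 12) = 45.00°.
With φ = -54.2°, δ = -8.5°, H = 45.00°: sin φ sin δ = 0.1199, cos φ cos δ cos H = 0.4091, so cos θ_z = 0.5290.
θ_z = arccos(0.5290) = 58.06°, so the elevation is 90° − 58.06° = 31.94°.

31.9°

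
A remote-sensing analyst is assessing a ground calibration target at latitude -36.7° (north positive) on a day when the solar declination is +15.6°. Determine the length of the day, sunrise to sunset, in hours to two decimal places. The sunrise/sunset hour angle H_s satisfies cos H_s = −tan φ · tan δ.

10.40 hours

The sunset hour angle satisfies cos H_s = −tan φ tan δ = 0.2081, giving H_s = 77.99°.
Day length = 2 H_s / 15° h⁻¹ = 155.98° / 15 = 10.399 h.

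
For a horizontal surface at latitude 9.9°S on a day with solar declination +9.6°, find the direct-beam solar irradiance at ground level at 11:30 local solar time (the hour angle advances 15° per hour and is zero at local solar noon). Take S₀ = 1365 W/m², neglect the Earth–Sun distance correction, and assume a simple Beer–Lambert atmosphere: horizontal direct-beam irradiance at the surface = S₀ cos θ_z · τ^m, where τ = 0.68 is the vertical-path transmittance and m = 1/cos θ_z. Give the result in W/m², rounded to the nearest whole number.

Hour angle H = 15° × (11.5 − 12) = -7.50°.
With φ = -9.9°, δ = 9.6°, H = -7.50°: sin φ sin δ = -0.0287, cos φ cos δ cos H = 0.9630, so cos θ_z = 0.9343.
Air mass m = 1/cos θ_z = 1/0.9343 = 1.070; τ^m = 0.68^1.070 = 0.6619.
Surface direct beam = 1365 × 0.9343 × 0.6619 = 844.13 W/m².

844 W/m²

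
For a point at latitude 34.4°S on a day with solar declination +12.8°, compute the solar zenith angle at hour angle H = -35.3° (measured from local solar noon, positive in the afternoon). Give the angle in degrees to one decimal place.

cos θ_z = sin(-34.4°) sin(12.8°) + cos(-34.4°) cos(12.8°) cos(-35.30°) = -0.1252 + 0.6567 = 0.5315.
θ_z = arccos(0.5315) = 57.89°.

57.9°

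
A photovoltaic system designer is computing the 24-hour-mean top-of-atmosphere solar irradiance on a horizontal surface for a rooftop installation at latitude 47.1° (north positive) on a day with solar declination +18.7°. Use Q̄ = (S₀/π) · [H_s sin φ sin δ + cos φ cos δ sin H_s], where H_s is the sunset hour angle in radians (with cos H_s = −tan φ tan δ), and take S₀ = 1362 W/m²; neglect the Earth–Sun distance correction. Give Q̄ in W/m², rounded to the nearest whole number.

cos H_s = −tan(47.1°) · tan(18.7°) = -0.3642, so H_s = arccos(-0.3642) = 111.36°. In radians, H_s = 1.9436.
H_s sin φ sin δ = 1.9436 × 0.7325 × 0.3206 = 0.4564.
cos φ cos δ sin H_s = 0.6807 × 0.9472 × 0.9313 = 0.6005.
Q̄ = (1362/π) × (0.4564 + 0.6005) = 433.54 × 1.0569 = 458.21 W/m².

458 W/m²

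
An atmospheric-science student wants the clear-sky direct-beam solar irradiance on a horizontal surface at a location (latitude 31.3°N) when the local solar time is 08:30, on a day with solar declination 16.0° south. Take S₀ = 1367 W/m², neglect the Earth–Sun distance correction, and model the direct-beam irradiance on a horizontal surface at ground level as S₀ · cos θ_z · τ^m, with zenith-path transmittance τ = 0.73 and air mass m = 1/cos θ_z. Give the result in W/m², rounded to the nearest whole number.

202 W/m²

Hour angle H = 15° × (8.5 − 12) = -52.50°.
cos θ_z = sin φ sin δ + cos φ cos δ cos H = (0.5195)(-0.2756) + (0.8545)(0.9613)(0.6088) = 0.3569.
Air mass m = 1/cos θ_z = 1/0.3569 = 2.802; τ^m = 0.73^2.802 = 0.4140.
Surface direct beam = 1367 × 0.3569 × 0.4140 = 201.98 W/m².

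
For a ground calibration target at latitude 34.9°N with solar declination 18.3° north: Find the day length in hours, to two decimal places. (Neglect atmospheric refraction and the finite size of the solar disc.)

13.78 hours

−tan φ tan δ = −(0.6976)(0.3307) = -0.2307; H_s = arccos(-0.2307) = 103.34°.
Day length = 2 H_s / 15° h⁻¹ = 206.68° / 15 = 13.779 h.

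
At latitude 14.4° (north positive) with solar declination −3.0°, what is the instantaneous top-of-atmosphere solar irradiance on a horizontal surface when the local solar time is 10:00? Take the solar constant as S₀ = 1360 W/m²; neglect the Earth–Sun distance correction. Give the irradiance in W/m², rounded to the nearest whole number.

1122 W/m²

Hour angle H = 15° × (10 − 12) = -30.00°.
With φ = 14.4°, δ = -3.0°, H = -30.00°: sin φ sin δ = -0.0130, cos φ cos δ cos H = 0.8377, so cos θ_z = 0.8247.
Top-of-atmosphere irradiance = S₀ cos θ_z = 1360 × 0.8247 = 1121.59 W/m².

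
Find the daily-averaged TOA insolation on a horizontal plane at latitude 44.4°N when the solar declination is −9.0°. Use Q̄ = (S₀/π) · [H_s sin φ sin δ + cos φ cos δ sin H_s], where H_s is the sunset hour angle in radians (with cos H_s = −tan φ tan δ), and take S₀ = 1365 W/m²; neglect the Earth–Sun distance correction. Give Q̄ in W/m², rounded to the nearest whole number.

The sunset hour angle satisfies cos H_s = −tan φ tan δ = 0.1551, giving H_s = 81.08°. In radians, H_s = 1.4151.
H_s sin φ sin δ = 1.4151 × 0.6997 × -0.1564 = -0.1549.
cos φ cos δ sin H_s = 0.7145 × 0.9877 × 0.9879 = 0.6972.
Q̄ = (1365/π) × (-0.1549 + 0.6972) = 434.49 × 0.5423 = 235.62 W/m².

236 W/m²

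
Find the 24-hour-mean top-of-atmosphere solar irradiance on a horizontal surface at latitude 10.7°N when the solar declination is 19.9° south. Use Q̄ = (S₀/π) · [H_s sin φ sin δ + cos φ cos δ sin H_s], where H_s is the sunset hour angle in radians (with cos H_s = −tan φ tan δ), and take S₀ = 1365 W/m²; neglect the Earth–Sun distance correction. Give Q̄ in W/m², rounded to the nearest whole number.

The sunset hour angle satisfies cos H_s = −tan φ tan δ = 0.0684, giving H_s = 86.08°. In radians, H_s = 1.5024.
H_s sin φ sin δ = 1.5024 × 0.1857 × -0.3404 = -0.0950.
cos φ cos δ sin H_s = 0.9826 × 0.9403 × 0.9977 = 0.9218.
Q̄ = (1365/π) × (-0.0950 + 0.9218) = 434.49 × 0.8268 = 359.24 W/m².

359 W/m²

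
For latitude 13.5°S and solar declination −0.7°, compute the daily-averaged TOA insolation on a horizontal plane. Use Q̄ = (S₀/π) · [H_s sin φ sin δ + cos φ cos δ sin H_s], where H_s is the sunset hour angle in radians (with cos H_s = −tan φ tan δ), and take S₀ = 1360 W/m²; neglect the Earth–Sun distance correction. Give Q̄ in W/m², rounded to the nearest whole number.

423 W/m²

cos H_s = −tan(-13.5°) · tan(-0.7°) = -0.0029, so H_s = arccos(-0.0029) = 90.17°. In radians, H_s = 1.5738.
H_s sin φ sin δ = 1.5738 × -0.2334 × -0.0122 = 0.0045.
cos φ cos δ sin H_s = 0.9724 × 0.9999 × 1.0000 = 0.9723.
Q̄ = (1360/π) × (0.0045 + 0.9723) = 432.90 × 0.9768 = 422.86 W/m².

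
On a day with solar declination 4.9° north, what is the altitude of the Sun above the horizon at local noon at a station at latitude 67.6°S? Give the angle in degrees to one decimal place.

At local solar noon the hour angle is zero, so the elevation is 90° − |φ − δ| = 90° − |-67.6° − (4.9°)| = 90° − 72.5° = 17.5°.

17.5°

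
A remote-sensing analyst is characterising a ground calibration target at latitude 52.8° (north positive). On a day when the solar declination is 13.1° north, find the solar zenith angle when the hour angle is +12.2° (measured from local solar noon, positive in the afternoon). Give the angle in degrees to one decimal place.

40.9°

With φ = 52.8°, δ = 13.1°, H = 12.20°: sin φ sin δ = 0.1805, cos φ cos δ cos H = 0.5756, so cos θ_z = 0.7561.
θ_z = arccos(0.7561) = 40.88°.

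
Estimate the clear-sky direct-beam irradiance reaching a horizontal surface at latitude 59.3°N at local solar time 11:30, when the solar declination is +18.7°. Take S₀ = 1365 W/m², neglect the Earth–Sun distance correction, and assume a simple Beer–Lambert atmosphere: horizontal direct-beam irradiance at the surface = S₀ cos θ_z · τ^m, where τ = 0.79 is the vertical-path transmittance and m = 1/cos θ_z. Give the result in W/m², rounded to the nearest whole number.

Hour angle H = 15° × (11.5 − 12) = -7.50°.
cos θ_z = sin φ sin δ + cos φ cos δ cos H = (0.8599)(0.3206) + (0.5105)(0.9472)(0.9914) = 0.7551.
Air mass m = 1/cos θ_z = 1/0.7551 = 1.324; τ^m = 0.79^1.324 = 0.7319.
Surface direct beam = 1365 × 0.7551 × 0.7319 = 754.38 W/m².

754 W/m²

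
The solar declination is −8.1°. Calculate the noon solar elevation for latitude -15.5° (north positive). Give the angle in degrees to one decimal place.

82.6°

At local solar noon the hour angle is zero, so the elevation is 90° − |φ − δ| = 90° − |-15.5° − (-8.1°)| = 90° − 7.4° = 82.6°.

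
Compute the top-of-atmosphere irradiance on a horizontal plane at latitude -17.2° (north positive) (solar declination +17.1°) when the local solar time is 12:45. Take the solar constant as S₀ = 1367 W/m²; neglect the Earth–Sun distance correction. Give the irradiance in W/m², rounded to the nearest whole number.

1105 W/m²

Hour angle H = 15° × (12.75 − 12) = 11.25°.
cos θ_z = sin(-17.2°) sin(17.1°) + cos(-17.2°) cos(17.1°) cos(11.25°) = -0.0870 + 0.8955 = 0.8085.
Top-of-atmosphere irradiance = S₀ cos θ_z = 1367 × 0.8085 = 1105.22 W/m².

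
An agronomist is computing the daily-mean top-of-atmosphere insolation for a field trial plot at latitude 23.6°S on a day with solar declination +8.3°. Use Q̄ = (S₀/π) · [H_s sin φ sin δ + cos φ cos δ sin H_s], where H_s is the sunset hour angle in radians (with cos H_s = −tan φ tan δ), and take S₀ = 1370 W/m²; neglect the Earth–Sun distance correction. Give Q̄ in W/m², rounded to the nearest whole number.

−tan φ tan δ = −(-0.4369)(0.1459) = 0.0637; H_s = arccos(0.0637) = 86.35°. In radians, H_s = 1.5071.
H_s sin φ sin δ = 1.5071 × -0.4003 × 0.1444 = -0.0871.
cos φ cos δ sin H_s = 0.9164 × 0.9895 × 0.9980 = 0.9050.
Q̄ = (1370/π) × (-0.0871 + 0.9050) = 436.08 × 0.8179 = 356.67 W/m².

357 W/m²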